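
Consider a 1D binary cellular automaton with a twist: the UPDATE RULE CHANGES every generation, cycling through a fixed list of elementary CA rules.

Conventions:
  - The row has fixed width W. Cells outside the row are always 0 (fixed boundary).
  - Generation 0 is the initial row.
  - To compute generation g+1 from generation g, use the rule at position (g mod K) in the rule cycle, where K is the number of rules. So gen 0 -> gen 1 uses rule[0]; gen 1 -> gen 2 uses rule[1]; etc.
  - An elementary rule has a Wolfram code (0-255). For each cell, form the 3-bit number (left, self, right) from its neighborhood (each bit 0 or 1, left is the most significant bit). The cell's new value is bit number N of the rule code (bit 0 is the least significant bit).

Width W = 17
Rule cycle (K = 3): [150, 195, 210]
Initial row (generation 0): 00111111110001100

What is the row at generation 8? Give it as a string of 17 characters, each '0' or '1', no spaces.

Answer: 00000100010110110

Derivation:
Gen 0: 00111111110001100
Gen 1 (rule 150): 01011111101010010
Gen 2 (rule 195): 10001111100000100
Gen 3 (rule 210): 01010111110001010
Gen 4 (rule 150): 11010011101011011
Gen 5 (rule 195): 01000101100001001
Gen 6 (rule 210): 10101000110010110
Gen 7 (rule 150): 10101101001110001
Gen 8 (rule 195): 00000100010110110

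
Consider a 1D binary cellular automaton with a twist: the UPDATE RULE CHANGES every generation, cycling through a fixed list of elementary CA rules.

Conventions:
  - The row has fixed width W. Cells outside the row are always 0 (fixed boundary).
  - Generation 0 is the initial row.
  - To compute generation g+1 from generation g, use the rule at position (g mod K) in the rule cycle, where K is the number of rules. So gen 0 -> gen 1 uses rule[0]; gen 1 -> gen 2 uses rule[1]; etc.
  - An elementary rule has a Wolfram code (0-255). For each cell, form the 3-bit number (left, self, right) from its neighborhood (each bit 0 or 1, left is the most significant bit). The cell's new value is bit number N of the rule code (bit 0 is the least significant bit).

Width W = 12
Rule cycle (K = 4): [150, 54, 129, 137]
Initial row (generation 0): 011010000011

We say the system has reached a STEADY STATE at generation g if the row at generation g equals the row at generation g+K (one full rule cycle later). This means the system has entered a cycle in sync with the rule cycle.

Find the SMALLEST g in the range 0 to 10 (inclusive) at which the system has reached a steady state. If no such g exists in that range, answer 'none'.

Answer: none

Derivation:
Gen 0: 011010000011
Gen 1 (rule 150): 100011000100
Gen 2 (rule 54): 110100101110
Gen 3 (rule 129): 000000000100
Gen 4 (rule 137): 111111110001
Gen 5 (rule 150): 011111101011
Gen 6 (rule 54): 100000011100
Gen 7 (rule 129): 001111001001
Gen 8 (rule 137): 101110000000
Gen 9 (rule 150): 100101000000
Gen 10 (rule 54): 111111100000
Gen 11 (rule 129): 011111001111
Gen 12 (rule 137): 011110001110
Gen 13 (rule 150): 101101010101
Gen 14 (rule 54): 110011111111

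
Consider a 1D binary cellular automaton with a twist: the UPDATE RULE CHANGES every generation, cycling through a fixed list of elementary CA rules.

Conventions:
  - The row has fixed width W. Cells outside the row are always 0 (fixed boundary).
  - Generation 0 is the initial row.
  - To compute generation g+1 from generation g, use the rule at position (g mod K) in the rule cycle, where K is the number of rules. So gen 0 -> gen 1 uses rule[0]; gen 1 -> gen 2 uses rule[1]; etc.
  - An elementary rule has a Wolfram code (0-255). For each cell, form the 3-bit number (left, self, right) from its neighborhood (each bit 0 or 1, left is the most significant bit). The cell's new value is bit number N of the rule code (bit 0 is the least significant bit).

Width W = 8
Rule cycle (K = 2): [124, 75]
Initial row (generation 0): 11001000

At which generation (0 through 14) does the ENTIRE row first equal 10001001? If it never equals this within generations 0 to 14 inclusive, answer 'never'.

Gen 0: 11001000
Gen 1 (rule 124): 11101100
Gen 2 (rule 75): 10101101
Gen 3 (rule 124): 11111111
Gen 4 (rule 75): 10000001
Gen 5 (rule 124): 11000001
Gen 6 (rule 75): 11011110
Gen 7 (rule 124): 11110011
Gen 8 (rule 75): 10010111
Gen 9 (rule 124): 11011101
Gen 10 (rule 75): 11010100
Gen 11 (rule 124): 11111110
Gen 12 (rule 75): 10000010
Gen 13 (rule 124): 11000011
Gen 14 (rule 75): 11011111

Answer: never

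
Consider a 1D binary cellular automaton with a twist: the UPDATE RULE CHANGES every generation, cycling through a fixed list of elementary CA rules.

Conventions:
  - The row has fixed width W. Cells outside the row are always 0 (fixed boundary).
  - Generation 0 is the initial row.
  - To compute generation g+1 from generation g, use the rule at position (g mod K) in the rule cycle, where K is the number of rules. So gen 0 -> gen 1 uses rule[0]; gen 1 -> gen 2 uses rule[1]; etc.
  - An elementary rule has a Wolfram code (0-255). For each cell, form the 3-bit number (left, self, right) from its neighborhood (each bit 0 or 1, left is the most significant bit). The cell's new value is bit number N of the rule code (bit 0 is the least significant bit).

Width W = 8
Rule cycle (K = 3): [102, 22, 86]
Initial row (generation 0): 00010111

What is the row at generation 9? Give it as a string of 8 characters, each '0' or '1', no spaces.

Gen 0: 00010111
Gen 1 (rule 102): 00111001
Gen 2 (rule 22): 01000111
Gen 3 (rule 86): 11101001
Gen 4 (rule 102): 00111011
Gen 5 (rule 22): 01000000
Gen 6 (rule 86): 11100000
Gen 7 (rule 102): 00100000
Gen 8 (rule 22): 01110000
Gen 9 (rule 86): 10011000

Answer: 10011000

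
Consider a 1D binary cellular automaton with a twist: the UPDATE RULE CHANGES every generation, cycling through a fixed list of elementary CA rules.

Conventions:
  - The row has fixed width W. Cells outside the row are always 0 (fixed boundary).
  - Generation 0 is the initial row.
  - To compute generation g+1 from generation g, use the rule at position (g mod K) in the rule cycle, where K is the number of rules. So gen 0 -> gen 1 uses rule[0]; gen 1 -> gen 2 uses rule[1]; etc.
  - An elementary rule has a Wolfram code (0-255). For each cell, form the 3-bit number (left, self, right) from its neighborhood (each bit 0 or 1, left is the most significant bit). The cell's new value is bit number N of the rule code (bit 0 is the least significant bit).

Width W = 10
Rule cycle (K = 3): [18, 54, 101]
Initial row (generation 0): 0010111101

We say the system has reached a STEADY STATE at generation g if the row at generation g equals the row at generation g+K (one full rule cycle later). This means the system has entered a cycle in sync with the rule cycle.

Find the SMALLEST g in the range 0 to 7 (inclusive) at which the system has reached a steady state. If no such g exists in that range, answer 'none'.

Gen 0: 0010111101
Gen 1 (rule 18): 0100000000
Gen 2 (rule 54): 1110000000
Gen 3 (rule 101): 0010111111
Gen 4 (rule 18): 0100000000
Gen 5 (rule 54): 1110000000
Gen 6 (rule 101): 0010111111
Gen 7 (rule 18): 0100000000
Gen 8 (rule 54): 1110000000
Gen 9 (rule 101): 0010111111
Gen 10 (rule 18): 0100000000

Answer: 1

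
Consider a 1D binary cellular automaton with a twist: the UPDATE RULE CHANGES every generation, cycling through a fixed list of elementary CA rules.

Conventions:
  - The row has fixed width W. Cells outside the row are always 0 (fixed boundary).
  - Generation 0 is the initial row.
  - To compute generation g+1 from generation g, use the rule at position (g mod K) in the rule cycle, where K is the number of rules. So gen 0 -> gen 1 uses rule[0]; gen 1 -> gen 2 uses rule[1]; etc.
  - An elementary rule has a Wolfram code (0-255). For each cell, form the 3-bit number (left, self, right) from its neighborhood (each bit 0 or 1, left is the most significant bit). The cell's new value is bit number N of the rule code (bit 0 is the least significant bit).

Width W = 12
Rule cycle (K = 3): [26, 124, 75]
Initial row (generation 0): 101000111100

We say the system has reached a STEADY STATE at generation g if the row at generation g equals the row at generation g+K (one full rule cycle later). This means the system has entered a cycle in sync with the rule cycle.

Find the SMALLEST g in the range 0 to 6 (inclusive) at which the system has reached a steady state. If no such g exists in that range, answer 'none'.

Gen 0: 101000111100
Gen 1 (rule 26): 000101100010
Gen 2 (rule 124): 000111110011
Gen 3 (rule 75): 111100010111
Gen 4 (rule 26): 100010100100
Gen 5 (rule 124): 110011110110
Gen 6 (rule 75): 110110010110
Gen 7 (rule 26): 100101100101
Gen 8 (rule 124): 110111110111
Gen 9 (rule 75): 110100010101

Answer: none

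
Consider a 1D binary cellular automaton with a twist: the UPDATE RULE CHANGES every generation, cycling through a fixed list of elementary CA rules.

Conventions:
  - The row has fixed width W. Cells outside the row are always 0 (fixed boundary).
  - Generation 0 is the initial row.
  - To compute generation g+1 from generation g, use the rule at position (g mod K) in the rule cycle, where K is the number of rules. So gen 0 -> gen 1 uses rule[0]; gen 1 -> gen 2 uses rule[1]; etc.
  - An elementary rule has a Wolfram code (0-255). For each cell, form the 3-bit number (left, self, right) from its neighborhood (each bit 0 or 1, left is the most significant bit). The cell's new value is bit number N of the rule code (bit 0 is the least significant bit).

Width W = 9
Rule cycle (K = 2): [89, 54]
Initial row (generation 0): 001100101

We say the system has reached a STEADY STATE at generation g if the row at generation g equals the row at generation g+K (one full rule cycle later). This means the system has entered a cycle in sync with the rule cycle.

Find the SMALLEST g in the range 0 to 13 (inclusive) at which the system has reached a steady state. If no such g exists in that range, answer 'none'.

Answer: 11

Derivation:
Gen 0: 001100101
Gen 1 (rule 89): 101110000
Gen 2 (rule 54): 110001000
Gen 3 (rule 89): 111100111
Gen 4 (rule 54): 000011000
Gen 5 (rule 89): 111011111
Gen 6 (rule 54): 000100000
Gen 7 (rule 89): 110011111
Gen 8 (rule 54): 001100000
Gen 9 (rule 89): 101111111
Gen 10 (rule 54): 110000000
Gen 11 (rule 89): 111111111
Gen 12 (rule 54): 000000000
Gen 13 (rule 89): 111111111
Gen 14 (rule 54): 000000000
Gen 15 (rule 89): 111111111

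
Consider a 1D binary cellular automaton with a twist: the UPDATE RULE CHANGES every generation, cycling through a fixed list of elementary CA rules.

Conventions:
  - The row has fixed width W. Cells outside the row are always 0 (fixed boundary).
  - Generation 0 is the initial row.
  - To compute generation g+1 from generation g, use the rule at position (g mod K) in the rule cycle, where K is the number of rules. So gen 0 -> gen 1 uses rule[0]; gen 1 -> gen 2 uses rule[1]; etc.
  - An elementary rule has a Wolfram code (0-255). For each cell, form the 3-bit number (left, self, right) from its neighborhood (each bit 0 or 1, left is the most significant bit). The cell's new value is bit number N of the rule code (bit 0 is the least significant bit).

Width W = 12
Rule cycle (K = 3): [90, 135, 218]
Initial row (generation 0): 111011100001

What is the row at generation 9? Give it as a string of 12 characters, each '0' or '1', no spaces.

Gen 0: 111011100001
Gen 1 (rule 90): 101010110010
Gen 2 (rule 135): 101010000110
Gen 3 (rule 218): 000001001111
Gen 4 (rule 90): 000010111001
Gen 5 (rule 135): 111110010011
Gen 6 (rule 218): 111111101111
Gen 7 (rule 90): 100000101001
Gen 8 (rule 135): 101111101011
Gen 9 (rule 218): 001111100011

Answer: 001111100011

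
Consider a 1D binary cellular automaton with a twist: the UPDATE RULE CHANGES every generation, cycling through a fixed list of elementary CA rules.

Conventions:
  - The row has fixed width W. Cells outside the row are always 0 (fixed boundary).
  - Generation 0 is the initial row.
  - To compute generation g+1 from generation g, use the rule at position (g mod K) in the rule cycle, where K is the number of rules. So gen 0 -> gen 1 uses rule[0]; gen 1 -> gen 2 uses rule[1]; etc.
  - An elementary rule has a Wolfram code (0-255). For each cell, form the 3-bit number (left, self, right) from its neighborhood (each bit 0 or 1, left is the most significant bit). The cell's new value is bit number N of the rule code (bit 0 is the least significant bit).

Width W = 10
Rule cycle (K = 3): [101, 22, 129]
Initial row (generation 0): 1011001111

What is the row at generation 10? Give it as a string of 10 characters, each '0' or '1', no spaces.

Gen 0: 1011001111
Gen 1 (rule 101): 1101000001
Gen 2 (rule 22): 0001100011
Gen 3 (rule 129): 1100001000
Gen 4 (rule 101): 0101101011
Gen 5 (rule 22): 1100001000
Gen 6 (rule 129): 0001100011
Gen 7 (rule 101): 1100101001
Gen 8 (rule 22): 0011101111
Gen 9 (rule 129): 1001000110
Gen 10 (rule 101): 1001010010

Answer: 1001010010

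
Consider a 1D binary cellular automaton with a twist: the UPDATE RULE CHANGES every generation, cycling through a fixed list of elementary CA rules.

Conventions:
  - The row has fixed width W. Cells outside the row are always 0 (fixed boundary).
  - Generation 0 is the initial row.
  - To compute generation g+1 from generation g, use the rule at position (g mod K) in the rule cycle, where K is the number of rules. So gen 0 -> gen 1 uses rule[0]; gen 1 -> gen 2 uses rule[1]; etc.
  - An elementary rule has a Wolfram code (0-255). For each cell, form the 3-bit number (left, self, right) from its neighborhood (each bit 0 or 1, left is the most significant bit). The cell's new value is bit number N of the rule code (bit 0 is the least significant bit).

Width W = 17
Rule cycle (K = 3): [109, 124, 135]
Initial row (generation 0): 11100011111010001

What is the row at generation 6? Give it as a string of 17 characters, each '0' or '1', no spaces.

Gen 0: 11100011111010001
Gen 1 (rule 109): 10101010001110101
Gen 2 (rule 124): 11111111001011111
Gen 3 (rule 135): 01111110011001110
Gen 4 (rule 109): 01000010011001010
Gen 5 (rule 124): 01100011011101111
Gen 6 (rule 135): 10001100001000110

Answer: 10001100001000110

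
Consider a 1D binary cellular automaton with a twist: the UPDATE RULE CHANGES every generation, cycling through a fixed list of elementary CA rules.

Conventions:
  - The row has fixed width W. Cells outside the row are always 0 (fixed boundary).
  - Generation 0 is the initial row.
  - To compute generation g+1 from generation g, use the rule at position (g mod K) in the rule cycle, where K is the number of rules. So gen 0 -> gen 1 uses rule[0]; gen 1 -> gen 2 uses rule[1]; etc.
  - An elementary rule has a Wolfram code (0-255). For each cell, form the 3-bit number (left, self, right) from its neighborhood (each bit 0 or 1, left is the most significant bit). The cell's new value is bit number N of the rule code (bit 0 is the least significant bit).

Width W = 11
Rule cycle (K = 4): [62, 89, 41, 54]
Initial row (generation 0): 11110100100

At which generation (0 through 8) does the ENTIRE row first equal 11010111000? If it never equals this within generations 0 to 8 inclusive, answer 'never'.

Answer: never

Derivation:
Gen 0: 11110100100
Gen 1 (rule 62): 10001111110
Gen 2 (rule 89): 01101000011
Gen 3 (rule 41): 01010011010
Gen 4 (rule 54): 11111100111
Gen 5 (rule 62): 10000011100
Gen 6 (rule 89): 01111010111
Gen 7 (rule 41): 01000101100
Gen 8 (rule 54): 11101110010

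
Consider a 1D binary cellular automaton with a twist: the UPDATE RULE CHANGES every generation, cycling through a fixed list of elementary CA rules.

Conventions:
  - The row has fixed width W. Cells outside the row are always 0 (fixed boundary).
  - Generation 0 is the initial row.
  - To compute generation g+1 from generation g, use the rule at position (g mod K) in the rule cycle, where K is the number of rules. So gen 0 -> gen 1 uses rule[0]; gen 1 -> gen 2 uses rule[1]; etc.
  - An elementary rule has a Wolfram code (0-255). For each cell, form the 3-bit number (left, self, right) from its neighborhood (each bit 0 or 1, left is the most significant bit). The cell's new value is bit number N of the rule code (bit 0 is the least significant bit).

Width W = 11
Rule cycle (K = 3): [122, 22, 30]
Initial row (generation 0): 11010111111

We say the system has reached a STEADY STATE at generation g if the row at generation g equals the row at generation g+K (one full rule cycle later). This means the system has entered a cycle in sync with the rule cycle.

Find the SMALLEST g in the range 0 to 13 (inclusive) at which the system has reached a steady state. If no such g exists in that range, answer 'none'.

Gen 0: 11010111111
Gen 1 (rule 122): 11101100001
Gen 2 (rule 22): 00000010011
Gen 3 (rule 30): 00000111110
Gen 4 (rule 122): 00001100011
Gen 5 (rule 22): 00010010100
Gen 6 (rule 30): 00111110110
Gen 7 (rule 122): 01100011111
Gen 8 (rule 22): 10010100000
Gen 9 (rule 30): 11110110000
Gen 10 (rule 122): 10011111000
Gen 11 (rule 22): 11100000100
Gen 12 (rule 30): 10010001110
Gen 13 (rule 122): 01101011011
Gen 14 (rule 22): 10001000000
Gen 15 (rule 30): 11011100000
Gen 16 (rule 122): 11110110000

Answer: none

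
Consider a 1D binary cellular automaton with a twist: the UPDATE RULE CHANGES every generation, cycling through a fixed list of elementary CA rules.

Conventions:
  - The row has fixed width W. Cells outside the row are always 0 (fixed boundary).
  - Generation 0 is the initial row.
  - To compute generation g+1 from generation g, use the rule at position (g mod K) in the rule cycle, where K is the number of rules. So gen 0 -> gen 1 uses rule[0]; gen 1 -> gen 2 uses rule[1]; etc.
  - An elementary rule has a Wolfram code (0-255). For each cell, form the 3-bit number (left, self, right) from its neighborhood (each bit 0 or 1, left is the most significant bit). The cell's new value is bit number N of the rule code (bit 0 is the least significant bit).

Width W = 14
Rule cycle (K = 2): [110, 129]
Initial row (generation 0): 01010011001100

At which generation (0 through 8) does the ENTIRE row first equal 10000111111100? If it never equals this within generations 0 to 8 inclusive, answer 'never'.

Answer: 8

Derivation:
Gen 0: 01010011001100
Gen 1 (rule 110): 11110111011100
Gen 2 (rule 129): 01100010001001
Gen 3 (rule 110): 11100110011011
Gen 4 (rule 129): 01000000000000
Gen 5 (rule 110): 11000000000000
Gen 6 (rule 129): 00011111111111
Gen 7 (rule 110): 00110000000001
Gen 8 (rule 129): 10000111111100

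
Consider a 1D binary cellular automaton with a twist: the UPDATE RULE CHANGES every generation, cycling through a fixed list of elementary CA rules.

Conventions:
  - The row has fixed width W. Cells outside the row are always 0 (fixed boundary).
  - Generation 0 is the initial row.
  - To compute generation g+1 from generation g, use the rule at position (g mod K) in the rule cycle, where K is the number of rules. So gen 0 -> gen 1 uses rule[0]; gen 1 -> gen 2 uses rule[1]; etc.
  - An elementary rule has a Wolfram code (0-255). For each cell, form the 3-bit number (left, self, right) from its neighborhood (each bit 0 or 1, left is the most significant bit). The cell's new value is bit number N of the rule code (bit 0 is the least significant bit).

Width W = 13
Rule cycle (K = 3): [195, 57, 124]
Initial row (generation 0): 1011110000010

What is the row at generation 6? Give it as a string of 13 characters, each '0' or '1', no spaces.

Answer: 0110011111111

Derivation:
Gen 0: 1011110000010
Gen 1 (rule 195): 0001110111100
Gen 2 (rule 57): 1101001100011
Gen 3 (rule 124): 1111101110011
Gen 4 (rule 195): 0111100110101
Gen 5 (rule 57): 0100010101010
Gen 6 (rule 124): 0110011111111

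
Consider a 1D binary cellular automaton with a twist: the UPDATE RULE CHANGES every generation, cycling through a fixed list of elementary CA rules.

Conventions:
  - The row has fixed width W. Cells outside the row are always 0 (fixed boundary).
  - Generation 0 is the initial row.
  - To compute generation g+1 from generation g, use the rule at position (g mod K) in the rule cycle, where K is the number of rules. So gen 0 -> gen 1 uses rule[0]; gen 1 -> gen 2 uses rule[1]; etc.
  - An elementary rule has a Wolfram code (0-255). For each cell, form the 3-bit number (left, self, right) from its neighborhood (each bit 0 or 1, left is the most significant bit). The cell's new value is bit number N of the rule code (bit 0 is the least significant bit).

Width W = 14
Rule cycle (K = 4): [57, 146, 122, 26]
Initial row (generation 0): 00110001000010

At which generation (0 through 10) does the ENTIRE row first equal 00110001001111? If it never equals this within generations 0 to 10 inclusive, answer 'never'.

Gen 0: 00110001000010
Gen 1 (rule 57): 10101100111001
Gen 2 (rule 146): 00000011010110
Gen 3 (rule 122): 00000111101111
Gen 4 (rule 26): 00001100001000
Gen 5 (rule 57): 11101011100111
Gen 6 (rule 146): 01000001011010
Gen 7 (rule 122): 10100010111101
Gen 8 (rule 26): 00010100100000
Gen 9 (rule 57): 11001010011111
Gen 10 (rule 146): 00110001101110

Answer: never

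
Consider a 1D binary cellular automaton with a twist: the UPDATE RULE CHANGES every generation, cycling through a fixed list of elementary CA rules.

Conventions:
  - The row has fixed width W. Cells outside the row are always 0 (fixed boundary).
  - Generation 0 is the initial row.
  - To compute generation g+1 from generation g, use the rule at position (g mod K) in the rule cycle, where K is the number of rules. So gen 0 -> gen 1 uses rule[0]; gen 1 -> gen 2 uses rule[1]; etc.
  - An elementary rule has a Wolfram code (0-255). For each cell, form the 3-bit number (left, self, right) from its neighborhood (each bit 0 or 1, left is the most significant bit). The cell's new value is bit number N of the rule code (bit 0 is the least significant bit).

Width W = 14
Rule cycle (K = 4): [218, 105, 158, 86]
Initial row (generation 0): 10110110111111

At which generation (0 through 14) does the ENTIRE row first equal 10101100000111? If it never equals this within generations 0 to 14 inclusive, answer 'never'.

Gen 0: 10110110111111
Gen 1 (rule 218): 00110110111111
Gen 2 (rule 105): 10111111100001
Gen 3 (rule 158): 10111111010011
Gen 4 (rule 86): 10000001011101
Gen 5 (rule 218): 01000010011100
Gen 6 (rule 105): 00011000010101
Gen 7 (rule 158): 00110100110101
Gen 8 (rule 86): 01010111010101
Gen 9 (rule 218): 10000111000000
Gen 10 (rule 105): 00110101011111
Gen 11 (rule 158): 01100101011110
Gen 12 (rule 86): 10111101000011
Gen 13 (rule 218): 00111100100111
Gen 14 (rule 105): 10100100000101

Answer: never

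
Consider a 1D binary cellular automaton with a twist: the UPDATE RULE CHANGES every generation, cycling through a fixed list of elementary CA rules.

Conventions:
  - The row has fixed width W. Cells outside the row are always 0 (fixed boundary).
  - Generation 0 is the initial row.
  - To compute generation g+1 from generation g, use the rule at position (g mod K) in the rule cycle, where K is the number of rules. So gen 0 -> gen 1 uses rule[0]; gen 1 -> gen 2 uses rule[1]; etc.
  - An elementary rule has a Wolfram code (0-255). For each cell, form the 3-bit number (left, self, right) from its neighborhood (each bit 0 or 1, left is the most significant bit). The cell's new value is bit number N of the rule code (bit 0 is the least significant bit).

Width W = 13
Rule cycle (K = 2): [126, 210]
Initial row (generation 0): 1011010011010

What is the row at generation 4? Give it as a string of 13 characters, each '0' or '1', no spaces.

Gen 0: 1011010011010
Gen 1 (rule 126): 1111111111111
Gen 2 (rule 210): 0111111111111
Gen 3 (rule 126): 1100000000001
Gen 4 (rule 210): 0110000000010

Answer: 0110000000010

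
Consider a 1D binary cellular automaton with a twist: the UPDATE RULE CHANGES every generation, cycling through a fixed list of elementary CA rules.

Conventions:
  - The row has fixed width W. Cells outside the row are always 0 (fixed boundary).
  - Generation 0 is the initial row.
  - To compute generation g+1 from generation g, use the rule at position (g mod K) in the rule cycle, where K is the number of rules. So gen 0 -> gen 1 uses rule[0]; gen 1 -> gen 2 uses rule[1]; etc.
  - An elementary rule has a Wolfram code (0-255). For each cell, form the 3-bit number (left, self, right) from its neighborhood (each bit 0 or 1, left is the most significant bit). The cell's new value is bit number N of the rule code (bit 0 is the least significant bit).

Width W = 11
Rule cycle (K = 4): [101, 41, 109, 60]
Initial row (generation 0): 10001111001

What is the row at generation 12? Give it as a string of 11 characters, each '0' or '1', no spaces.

Answer: 11111101001

Derivation:
Gen 0: 10001111001
Gen 1 (rule 101): 10100001001
Gen 2 (rule 41): 01001100000
Gen 3 (rule 109): 01001101111
Gen 4 (rule 60): 01101011000
Gen 5 (rule 101): 00111101011
Gen 6 (rule 41): 10100010110
Gen 7 (rule 109): 11101011110
Gen 8 (rule 60): 10011110001
Gen 9 (rule 101): 10000010101
Gen 10 (rule 41): 00111001010
Gen 11 (rule 109): 10101001110
Gen 12 (rule 60): 11111101001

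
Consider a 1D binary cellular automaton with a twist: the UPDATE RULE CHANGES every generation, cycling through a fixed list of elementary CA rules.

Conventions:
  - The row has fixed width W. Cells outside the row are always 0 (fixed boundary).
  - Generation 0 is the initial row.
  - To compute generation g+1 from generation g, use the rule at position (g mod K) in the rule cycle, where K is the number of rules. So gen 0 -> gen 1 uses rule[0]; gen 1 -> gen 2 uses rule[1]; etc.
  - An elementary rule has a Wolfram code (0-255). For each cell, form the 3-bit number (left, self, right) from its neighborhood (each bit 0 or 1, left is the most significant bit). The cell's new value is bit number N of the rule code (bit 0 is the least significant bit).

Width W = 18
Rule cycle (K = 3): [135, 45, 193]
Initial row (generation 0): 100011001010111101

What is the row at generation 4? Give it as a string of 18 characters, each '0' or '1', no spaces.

Gen 0: 100011001010111101
Gen 1 (rule 135): 101100011010011001
Gen 2 (rule 45): 111001010110010001
Gen 3 (rule 193): 011000000010000100
Gen 4 (rule 135): 100011111110111101

Answer: 100011111110111101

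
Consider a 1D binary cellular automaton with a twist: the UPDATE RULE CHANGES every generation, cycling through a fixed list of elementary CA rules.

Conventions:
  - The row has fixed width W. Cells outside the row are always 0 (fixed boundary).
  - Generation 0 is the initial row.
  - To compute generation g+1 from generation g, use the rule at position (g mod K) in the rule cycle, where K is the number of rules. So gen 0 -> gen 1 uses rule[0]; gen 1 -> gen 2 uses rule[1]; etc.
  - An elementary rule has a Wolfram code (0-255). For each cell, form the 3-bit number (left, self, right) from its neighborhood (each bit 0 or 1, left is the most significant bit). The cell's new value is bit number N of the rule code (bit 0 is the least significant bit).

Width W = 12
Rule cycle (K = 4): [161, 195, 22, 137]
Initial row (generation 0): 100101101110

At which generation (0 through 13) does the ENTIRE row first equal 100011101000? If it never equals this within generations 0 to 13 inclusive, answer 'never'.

Gen 0: 100101101110
Gen 1 (rule 161): 000010010100
Gen 2 (rule 195): 111100100001
Gen 3 (rule 22): 000011110011
Gen 4 (rule 137): 111011100010
Gen 5 (rule 161): 010101001000
Gen 6 (rule 195): 100000010011
Gen 7 (rule 22): 110000111100
Gen 8 (rule 137): 100110111001
Gen 9 (rule 161): 000001010000
Gen 10 (rule 195): 111110000111
Gen 11 (rule 22): 000001001000
Gen 12 (rule 137): 111100000011
Gen 13 (rule 161): 011001111000

Answer: never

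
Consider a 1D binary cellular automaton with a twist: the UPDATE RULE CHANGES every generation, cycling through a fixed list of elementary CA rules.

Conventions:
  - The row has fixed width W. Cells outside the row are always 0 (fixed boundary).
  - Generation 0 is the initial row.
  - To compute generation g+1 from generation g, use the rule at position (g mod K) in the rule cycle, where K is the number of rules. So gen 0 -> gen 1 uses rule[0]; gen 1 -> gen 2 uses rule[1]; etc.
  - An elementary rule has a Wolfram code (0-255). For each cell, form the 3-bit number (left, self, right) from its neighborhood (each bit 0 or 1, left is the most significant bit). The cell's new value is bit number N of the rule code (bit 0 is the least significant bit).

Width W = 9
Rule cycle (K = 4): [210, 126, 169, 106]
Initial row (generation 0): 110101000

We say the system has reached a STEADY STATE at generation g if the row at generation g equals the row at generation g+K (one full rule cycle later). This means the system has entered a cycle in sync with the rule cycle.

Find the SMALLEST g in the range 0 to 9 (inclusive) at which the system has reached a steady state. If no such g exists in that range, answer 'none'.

Gen 0: 110101000
Gen 1 (rule 210): 010000100
Gen 2 (rule 126): 111001110
Gen 3 (rule 169): 110001100
Gen 4 (rule 106): 110011100
Gen 5 (rule 210): 011101110
Gen 6 (rule 126): 110111011
Gen 7 (rule 169): 101110110
Gen 8 (rule 106): 011011110
Gen 9 (rule 210): 101001111
Gen 10 (rule 126): 111111001
Gen 11 (rule 169): 111110000
Gen 12 (rule 106): 100010000
Gen 13 (rule 210): 010101000

Answer: none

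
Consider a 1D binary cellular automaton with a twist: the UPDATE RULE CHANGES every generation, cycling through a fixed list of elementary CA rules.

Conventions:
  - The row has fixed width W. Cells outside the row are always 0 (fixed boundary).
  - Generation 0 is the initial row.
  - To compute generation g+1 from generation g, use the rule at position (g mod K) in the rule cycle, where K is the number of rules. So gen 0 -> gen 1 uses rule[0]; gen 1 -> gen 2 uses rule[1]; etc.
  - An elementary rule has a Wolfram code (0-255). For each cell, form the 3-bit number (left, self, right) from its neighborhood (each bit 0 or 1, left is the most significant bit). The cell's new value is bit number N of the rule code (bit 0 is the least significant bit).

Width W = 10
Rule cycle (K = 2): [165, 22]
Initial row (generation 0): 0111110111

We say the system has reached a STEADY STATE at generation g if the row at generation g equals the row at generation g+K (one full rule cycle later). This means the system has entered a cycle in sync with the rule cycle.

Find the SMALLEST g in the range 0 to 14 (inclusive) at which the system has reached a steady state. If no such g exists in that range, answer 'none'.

Gen 0: 0111110111
Gen 1 (rule 165): 0011101010
Gen 2 (rule 22): 0100001011
Gen 3 (rule 165): 0101101100
Gen 4 (rule 22): 1100000010
Gen 5 (rule 165): 0001111010
Gen 6 (rule 22): 0010000011
Gen 7 (rule 165): 1010111000
Gen 8 (rule 22): 1010000100
Gen 9 (rule 165): 1110110101
Gen 10 (rule 22): 0000000101
Gen 11 (rule 165): 1111110111
Gen 12 (rule 22): 0000000000
Gen 13 (rule 165): 1111111111
Gen 14 (rule 22): 0000000000
Gen 15 (rule 165): 1111111111
Gen 16 (rule 22): 0000000000

Answer: 12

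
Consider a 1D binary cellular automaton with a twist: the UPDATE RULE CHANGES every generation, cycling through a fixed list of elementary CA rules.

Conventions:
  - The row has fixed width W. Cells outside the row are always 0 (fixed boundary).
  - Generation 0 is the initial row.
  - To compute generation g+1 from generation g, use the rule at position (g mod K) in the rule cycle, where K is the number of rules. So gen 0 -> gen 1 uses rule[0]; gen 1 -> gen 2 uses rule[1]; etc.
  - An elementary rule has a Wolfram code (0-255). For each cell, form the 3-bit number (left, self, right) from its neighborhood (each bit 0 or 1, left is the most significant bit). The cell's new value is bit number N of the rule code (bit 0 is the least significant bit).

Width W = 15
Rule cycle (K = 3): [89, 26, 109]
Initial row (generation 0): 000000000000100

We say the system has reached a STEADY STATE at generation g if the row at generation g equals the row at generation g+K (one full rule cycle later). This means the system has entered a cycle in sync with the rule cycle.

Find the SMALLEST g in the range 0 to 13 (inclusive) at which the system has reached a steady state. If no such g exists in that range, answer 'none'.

Gen 0: 000000000000100
Gen 1 (rule 89): 111111111110011
Gen 2 (rule 26): 100000000001110
Gen 3 (rule 109): 101111111101010
Gen 4 (rule 89): 001000000100001
Gen 5 (rule 26): 010100001010010
Gen 6 (rule 109): 011101101110010
Gen 7 (rule 89): 010101101011001
Gen 8 (rule 26): 100001000010110
Gen 9 (rule 109): 101101011011110
Gen 10 (rule 89): 001100011010011
Gen 11 (rule 26): 011010110001110
Gen 12 (rule 109): 011111110101010
Gen 13 (rule 89): 010000010000001
Gen 14 (rule 26): 101000101000010
Gen 15 (rule 109): 111010111011010
Gen 16 (rule 89): 101000101011001

Answer: none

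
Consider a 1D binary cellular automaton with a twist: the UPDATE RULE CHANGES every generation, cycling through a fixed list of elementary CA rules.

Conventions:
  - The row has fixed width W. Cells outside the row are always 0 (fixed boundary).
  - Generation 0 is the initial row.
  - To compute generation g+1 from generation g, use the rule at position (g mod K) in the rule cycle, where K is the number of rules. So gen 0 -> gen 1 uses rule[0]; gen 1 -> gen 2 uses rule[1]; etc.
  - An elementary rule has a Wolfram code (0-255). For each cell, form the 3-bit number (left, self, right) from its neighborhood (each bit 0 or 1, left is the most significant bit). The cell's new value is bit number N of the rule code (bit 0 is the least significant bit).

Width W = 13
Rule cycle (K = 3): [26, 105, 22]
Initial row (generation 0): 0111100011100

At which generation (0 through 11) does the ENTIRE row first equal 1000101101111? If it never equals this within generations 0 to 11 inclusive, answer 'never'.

Gen 0: 0111100011100
Gen 1 (rule 26): 1100010110010
Gen 2 (rule 105): 1101001110000
Gen 3 (rule 22): 0001110001000
Gen 4 (rule 26): 0011001010100
Gen 5 (rule 105): 1011000101001
Gen 6 (rule 22): 1000101101111
Gen 7 (rule 26): 0101001001000
Gen 8 (rule 105): 0010000000011
Gen 9 (rule 22): 0111000000100
Gen 10 (rule 26): 1100100001010
Gen 11 (rule 105): 1100001100100

Answer: 6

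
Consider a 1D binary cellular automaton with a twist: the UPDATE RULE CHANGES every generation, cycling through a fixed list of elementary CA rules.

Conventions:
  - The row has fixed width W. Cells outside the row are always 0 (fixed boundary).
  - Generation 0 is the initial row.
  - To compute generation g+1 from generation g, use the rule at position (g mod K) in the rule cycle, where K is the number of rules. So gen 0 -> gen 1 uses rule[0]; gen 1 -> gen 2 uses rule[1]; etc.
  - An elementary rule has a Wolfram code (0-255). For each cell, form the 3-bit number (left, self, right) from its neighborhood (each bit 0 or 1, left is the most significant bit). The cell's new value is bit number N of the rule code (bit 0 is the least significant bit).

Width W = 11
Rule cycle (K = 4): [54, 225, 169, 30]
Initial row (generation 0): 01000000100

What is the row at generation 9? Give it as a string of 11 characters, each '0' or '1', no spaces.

Answer: 01001010000

Derivation:
Gen 0: 01000000100
Gen 1 (rule 54): 11100001110
Gen 2 (rule 225): 01101100110
Gen 3 (rule 169): 01011000100
Gen 4 (rule 30): 11010101110
Gen 5 (rule 54): 00111110001
Gen 6 (rule 225): 10011110100
Gen 7 (rule 169): 00011101001
Gen 8 (rule 30): 00110001111
Gen 9 (rule 54): 01001010000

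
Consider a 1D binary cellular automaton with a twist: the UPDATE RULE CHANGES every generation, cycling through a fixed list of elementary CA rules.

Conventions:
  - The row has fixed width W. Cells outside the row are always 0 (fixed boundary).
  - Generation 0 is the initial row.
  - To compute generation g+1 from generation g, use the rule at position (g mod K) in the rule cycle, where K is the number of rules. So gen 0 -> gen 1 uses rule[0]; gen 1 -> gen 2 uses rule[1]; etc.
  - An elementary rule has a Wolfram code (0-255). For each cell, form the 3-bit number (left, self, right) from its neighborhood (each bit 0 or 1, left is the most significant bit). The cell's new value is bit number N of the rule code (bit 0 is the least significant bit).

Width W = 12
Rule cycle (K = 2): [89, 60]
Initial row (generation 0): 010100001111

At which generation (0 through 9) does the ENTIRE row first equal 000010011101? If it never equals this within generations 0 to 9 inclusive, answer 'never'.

Answer: 2

Derivation:
Gen 0: 010100001111
Gen 1 (rule 89): 000011101001
Gen 2 (rule 60): 000010011101
Gen 3 (rule 89): 111001010100
Gen 4 (rule 60): 100101111110
Gen 5 (rule 89): 010001000011
Gen 6 (rule 60): 011001100010
Gen 7 (rule 89): 011101111001
Gen 8 (rule 60): 010011000101
Gen 9 (rule 89): 001011110000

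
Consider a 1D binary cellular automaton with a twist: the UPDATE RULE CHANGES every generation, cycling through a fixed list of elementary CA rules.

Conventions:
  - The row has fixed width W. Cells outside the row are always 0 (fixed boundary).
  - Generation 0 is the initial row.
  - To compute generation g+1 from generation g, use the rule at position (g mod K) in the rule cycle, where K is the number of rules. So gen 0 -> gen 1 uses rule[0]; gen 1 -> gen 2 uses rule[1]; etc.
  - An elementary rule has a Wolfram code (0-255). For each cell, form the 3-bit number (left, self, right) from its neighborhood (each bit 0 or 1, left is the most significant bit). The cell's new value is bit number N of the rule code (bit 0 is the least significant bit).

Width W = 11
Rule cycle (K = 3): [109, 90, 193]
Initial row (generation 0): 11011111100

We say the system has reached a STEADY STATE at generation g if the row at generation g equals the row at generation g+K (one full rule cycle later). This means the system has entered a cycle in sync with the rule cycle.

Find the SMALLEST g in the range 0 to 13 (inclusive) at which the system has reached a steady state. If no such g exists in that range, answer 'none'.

Gen 0: 11011111100
Gen 1 (rule 109): 11110000101
Gen 2 (rule 90): 10011001000
Gen 3 (rule 193): 00001000011
Gen 4 (rule 109): 11101011011
Gen 5 (rule 90): 10100011011
Gen 6 (rule 193): 00001001001
Gen 7 (rule 109): 11101001001
Gen 8 (rule 90): 10100110110
Gen 9 (rule 193): 00000010010
Gen 10 (rule 109): 11111010010
Gen 11 (rule 90): 10001001101
Gen 12 (rule 193): 00100000100
Gen 13 (rule 109): 10101110101
Gen 14 (rule 90): 00001010000
Gen 15 (rule 193): 11100000111
Gen 16 (rule 109): 10101110101

Answer: 13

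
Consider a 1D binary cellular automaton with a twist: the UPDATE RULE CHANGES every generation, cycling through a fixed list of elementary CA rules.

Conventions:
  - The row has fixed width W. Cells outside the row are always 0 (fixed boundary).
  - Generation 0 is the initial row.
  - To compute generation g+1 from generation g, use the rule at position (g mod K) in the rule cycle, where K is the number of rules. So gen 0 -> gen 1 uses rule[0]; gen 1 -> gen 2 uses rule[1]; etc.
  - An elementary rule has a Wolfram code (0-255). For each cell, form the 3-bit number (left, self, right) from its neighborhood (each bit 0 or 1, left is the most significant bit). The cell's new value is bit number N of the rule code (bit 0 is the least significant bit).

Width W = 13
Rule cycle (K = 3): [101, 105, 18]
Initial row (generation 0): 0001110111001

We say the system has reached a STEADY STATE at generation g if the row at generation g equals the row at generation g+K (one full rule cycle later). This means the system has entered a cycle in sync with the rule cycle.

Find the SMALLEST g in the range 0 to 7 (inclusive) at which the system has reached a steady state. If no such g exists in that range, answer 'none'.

Gen 0: 0001110111001
Gen 1 (rule 101): 1100011001001
Gen 2 (rule 105): 1101011000000
Gen 3 (rule 18): 0000000100000
Gen 4 (rule 101): 1111110101111
Gen 5 (rule 105): 1000011011001
Gen 6 (rule 18): 0100100000110
Gen 7 (rule 101): 0100101110010
Gen 8 (rule 105): 0000011010000
Gen 9 (rule 18): 0000100001000
Gen 10 (rule 101): 1110101101011

Answer: none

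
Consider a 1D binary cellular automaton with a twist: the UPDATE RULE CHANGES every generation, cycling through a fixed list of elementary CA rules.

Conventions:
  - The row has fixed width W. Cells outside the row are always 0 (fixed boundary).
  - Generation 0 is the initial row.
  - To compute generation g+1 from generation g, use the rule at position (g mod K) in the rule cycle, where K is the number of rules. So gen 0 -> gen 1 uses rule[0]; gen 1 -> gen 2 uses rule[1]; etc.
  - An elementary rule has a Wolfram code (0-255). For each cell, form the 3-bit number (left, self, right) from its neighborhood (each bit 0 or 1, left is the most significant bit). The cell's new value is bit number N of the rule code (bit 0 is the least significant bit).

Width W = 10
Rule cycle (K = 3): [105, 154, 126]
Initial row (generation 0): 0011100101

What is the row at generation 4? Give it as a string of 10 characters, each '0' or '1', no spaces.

Answer: 1110100001

Derivation:
Gen 0: 0011100101
Gen 1 (rule 105): 1010100010
Gen 2 (rule 154): 0000010101
Gen 3 (rule 126): 0000111111
Gen 4 (rule 105): 1110100001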